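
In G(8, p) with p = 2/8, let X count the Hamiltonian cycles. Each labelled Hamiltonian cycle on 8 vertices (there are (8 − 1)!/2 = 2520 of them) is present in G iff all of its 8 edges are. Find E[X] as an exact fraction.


K_8 has (8 − 1)!/2 = 2520 labelled Hamiltonian cycles.
For each such Hamiltonian cycle H, let X_H = 1 if all 8 edges of H are present in G. Then P[X_H = 1] = p^{8} = (1/4)^{8} = 1/65536.
By linearity of expectation: E[X] = Σ_H E[X_H] = 2520 · p^{8} = 2520 · 1/65536 = 315/8192.
Numerically: E[X] ≈ 0.0384521.

E[X] = 2520 · (1/4)^{8} = 315/8192 ≈ 0.0384521.


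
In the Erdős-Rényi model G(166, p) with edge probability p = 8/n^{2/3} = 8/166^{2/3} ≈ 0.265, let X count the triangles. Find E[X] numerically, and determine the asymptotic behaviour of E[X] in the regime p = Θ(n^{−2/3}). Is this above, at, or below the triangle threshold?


Number of potential triangles: C(166, 3) = 748660.
Each occurs with probability p³ ≈ (0.265)³ ≈ 1.85803e-02.
By linearity: E[X] = C(166, 3)·p³ ≈ 748660 · 1.85803e-02 ≈ 13910.361.
Since α = 2/3 < 1, p = c/n^{2/3} ≫ 1/n is above the triangle threshold p ~ 1/n. Asymptotically E[X] ~ (c³/6)·n^{3(1−α)} = (8³/6)·n^{1} → ∞; triangles are abundant w.h.p.

E[X] ≈ 13910.361; in regime p = Θ(1/n^{2/3}) E[X] diverges (above the triangle threshold p ~ 1/n).


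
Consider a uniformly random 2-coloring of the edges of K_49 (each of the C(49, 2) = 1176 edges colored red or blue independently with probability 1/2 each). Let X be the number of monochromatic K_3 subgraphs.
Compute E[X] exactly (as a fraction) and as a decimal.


Let X = Σ_S X_S over the C(49, 3) = 18424 subsets S of size 3, where X_S = 1 if the K_3 on S is monochromatic.
For a fixed S, the K_3 on S has C(3, 2) = 3 edges. P[all 3 edges red] = (1/2)^3, and likewise for blue, so P[monochromatic] = 2·(1/2)^3 = 2^{1 − 3} = 1/4.
Summing: E[X] = C(49, 3) · 2^{1 − 3} = 18424 · 1/4 = 4606.
Numerically: E[X] ≈ 4606.0000.

E[X] = C(49,3)·2^(1−C(3,2)) = 4606 ≈ 4606.0000.


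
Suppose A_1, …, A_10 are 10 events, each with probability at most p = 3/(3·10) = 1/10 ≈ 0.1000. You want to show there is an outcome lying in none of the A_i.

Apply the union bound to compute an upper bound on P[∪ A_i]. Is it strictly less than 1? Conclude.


Union bound: P[∪_{i=1}^{10} A_i] ≤ Σ_i P[A_i] ≤ 10·p = 10·(1/10) = 1.
Numerically: 1 ≈ 1.0000.
Is 1 < 1? NO.
Since the bound 1 is ≥ 1, the union bound is uninformative here; it does NOT by itself certify existence.

10·p = 1 ≈ 1.0000; existence NOT certified by the union bound.


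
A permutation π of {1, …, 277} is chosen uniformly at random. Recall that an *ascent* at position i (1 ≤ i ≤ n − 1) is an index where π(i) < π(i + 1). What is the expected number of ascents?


Write X = Σ X_I over i = 1, …, 276, with X_I the indicator of one ascent.
There are 276 indicators.
For each fixed i, the pair (π(i), π(i+1)) is a uniformly random ordered pair of distinct values from {1, …, 277}; by symmetry P[π(i) < π(i+1)] = 1/2.
By linearity: E[X] = 276 · (1/2) = (277 − 1) · (1/2) = 138 ≈ 138.000.

E[X] = 138 = 138.000.


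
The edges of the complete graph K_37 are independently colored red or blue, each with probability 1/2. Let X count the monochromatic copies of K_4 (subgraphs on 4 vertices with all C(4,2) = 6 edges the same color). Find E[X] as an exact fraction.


Let X = Σ_S X_S over the C(37, 4) = 66045 subsets S of size 4, where X_S = 1 if the K_4 on S is monochromatic.
For a fixed S, the K_4 on S has C(4, 2) = 6 edges. P[all 6 edges red] = (1/2)^6, and likewise for blue, so P[monochromatic] = 2·(1/2)^6 = 2^{1 − 6} = 1/32.
By linearity of expectation: E[X] = C(37, 4) · 2^{1 − 6} = 66045 · 1/32 = 66045/32.
Numerically: E[X] ≈ 2063.906.

E[X] = C(37,4)·2^(1−C(4,2)) = 66045/32 ≈ 2063.906.


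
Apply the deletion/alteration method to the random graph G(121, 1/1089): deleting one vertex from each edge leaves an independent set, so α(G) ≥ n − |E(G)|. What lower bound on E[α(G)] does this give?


E[|E(G)|] = C(121, 2)·p = 7260 · (1/1089) = 20/3.
E[α(G)] ≥ n − E[|E(G)|] = 121 − 20/3 = 343/3.
Numerically: ≈ 114.3333.
(This is only a lower bound; the true E[α(G)] may be larger.)

E[α(G)] ≥ 343/3 ≈ 114.3333.


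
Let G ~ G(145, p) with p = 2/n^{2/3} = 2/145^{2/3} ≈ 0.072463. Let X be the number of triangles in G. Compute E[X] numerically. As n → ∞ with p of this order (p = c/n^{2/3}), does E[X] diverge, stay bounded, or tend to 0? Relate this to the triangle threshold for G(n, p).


Number of potential triangles: C(145, 3) = 497640.
Each occurs with probability p³ ≈ (0.072463)³ ≈ 3.8049941e-04.
By linearity: E[X] = C(145, 3)·p³ ≈ 497640 · 3.8049941e-04 ≈ 189.35172.
Since α = 2/3 < 1, p = c/n^{2/3} ≫ 1/n is above the triangle threshold p ~ 1/n. Asymptotically E[X] ~ (c³/6)·n^{3(1−α)} = (2³/6)·n^{1} → ∞; triangles are abundant w.h.p.

E[X] ≈ 189.35172; in regime p = Θ(1/n^{2/3}) E[X] diverges (above the triangle threshold p ~ 1/n).


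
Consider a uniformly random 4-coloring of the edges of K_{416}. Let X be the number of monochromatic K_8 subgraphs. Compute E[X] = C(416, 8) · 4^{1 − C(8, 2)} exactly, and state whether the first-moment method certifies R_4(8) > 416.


E[X] = C(416, 8) · 4^{1 − 28} = 20788229335792620 · 4^{−27} = 20788229335792620/18014398509481984.
As a reduced fraction: E[X] = 5197057333948155/4503599627370496 ≈ 1.154.
Is E[X] < 1? NO.
Since E[X] ≥ 1, the first-moment bound is inconclusive at n = 416; it does NOT by itself certify R_4(8) > 416.

E[X] = 5197057333948155/4503599627370496 ≈ 1.154; E[X] ≥ 1; first-moment method inconclusive here.


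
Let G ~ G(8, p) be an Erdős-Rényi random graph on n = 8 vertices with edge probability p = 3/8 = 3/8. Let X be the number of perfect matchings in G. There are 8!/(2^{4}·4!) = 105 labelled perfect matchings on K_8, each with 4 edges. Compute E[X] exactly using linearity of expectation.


K_8 has 8!/(2^{4}·4!) = 105 labelled perfect matchings.
For each such perfect matching H, let X_H = 1 if all 4 edges of H are present in G. Then P[X_H = 1] = p^{4} = (3/8)^{4} = 81/4096.
By linearity of expectation: E[X] = Σ_H E[X_H] = 105 · p^{4} = 105 · 81/4096 = 8505/4096.
Numerically: E[X] ≈ 2.08.

E[X] = 105 · (3/8)^{4} = 8505/4096 ≈ 2.08.


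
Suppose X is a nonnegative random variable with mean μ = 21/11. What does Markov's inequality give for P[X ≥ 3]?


μ = E[X] = 21/11, a = 3.
Markov: P[X ≥ 3] ≤ μ/a = (21/11)/3 = 7/11.
Numerically: ≈ 0.63636.
(Since a = 3 > μ = 1.90909, the bound 7/11 is < 1 and informative.)

P[X ≥ 3] ≤ 7/11 ≈ 0.63636.


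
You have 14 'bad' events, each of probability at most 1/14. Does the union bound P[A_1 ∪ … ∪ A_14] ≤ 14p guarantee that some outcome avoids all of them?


Union bound: P[∪_{i=1}^{14} A_i] ≤ Σ_i P[A_i] ≤ 14·p = 14·(1/14) = 1.
Numerically: 1 ≈ 1.0000000.
Is 1 < 1? NO.
Since the bound 1 is ≥ 1, the union bound is uninformative here; it does NOT by itself certify existence.

14·p = 1 ≈ 1.0000000; existence NOT certified by the union bound.


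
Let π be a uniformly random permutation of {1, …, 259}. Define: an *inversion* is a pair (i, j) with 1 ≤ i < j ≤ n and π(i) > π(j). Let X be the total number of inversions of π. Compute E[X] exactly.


Write X = Σ X_I over the C(259, 2) = 33411 pairs i < j, with X_I the indicator of one inversion.
There are 33411 indicators.
For each fixed pair i < j, the values π(i) and π(j) are two distinct elements of {1, …, 259} in uniformly random order; by symmetry P[π(i) > π(j)] = 1/2.
By linearity: E[X] = 33411 · (1/2) = C(259, 2) · (1/2) = 33411/2 = 33411/2 ≈ 16705.5000.

E[X] = 33411/2 = 16705.5000.


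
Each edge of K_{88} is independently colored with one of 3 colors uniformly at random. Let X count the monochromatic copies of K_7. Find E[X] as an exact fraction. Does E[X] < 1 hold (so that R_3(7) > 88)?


E[X] = C(88, 7) · 3^{1 − 21} = 6348337336 · 3^{−20} = 6348337336/3486784401.
As a reduced fraction: E[X] = 6348337336/3486784401 ≈ 1.8206854.
Is E[X] < 1? NO.
Since E[X] ≥ 1, the first-moment bound is inconclusive at n = 88; it does NOT by itself certify R_3(7) > 88.

E[X] = 6348337336/3486784401 ≈ 1.8206854; E[X] ≥ 1; first-moment method inconclusive here.


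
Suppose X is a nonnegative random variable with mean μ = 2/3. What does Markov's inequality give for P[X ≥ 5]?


μ = E[X] = 2/3, a = 5.
Markov: P[X ≥ 5] ≤ μ/a = (2/3)/5 = 2/15.
Numerically: ≈ 0.133.
(Since a = 5 > μ = 0.667, the bound 2/15 is < 1 and informative.)

P[X ≥ 5] ≤ 2/15 ≈ 0.133.


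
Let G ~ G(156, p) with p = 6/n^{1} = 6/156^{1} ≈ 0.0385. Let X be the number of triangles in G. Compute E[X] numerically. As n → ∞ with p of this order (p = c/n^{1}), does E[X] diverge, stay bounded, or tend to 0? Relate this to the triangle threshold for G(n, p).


Number of potential triangles: C(156, 3) = 620620.
Each occurs with probability p³ ≈ (0.0385)³ ≈ 5.68958e-05.
By linearity: E[X] = C(156, 3)·p³ ≈ 620620 · 5.68958e-05 ≈ 35.311.
Here α = 1, so p = 6/n is exactly at the triangle threshold p ~ 1/n. Asymptotically E[X] → c³/6 = 6³/6 = 36 ≈ 36.000, a bounded constant. In this regime the triangle count is asymptotically Poisson(c³/6).

E[X] ≈ 35.311; in regime p = Θ(1/n^{1}) E[X] stays bounded (at the triangle threshold p ~ 1/n).


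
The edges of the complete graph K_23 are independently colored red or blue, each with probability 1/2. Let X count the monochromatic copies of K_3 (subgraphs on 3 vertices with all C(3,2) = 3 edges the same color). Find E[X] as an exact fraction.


Let X = Σ_S X_S over the C(23, 3) = 1771 subsets S of size 3, where X_S = 1 if the K_3 on S is monochromatic.
For a fixed S, the K_3 on S has C(3, 2) = 3 edges. P[all 3 edges red] = (1/2)^3, and likewise for blue, so P[monochromatic] = 2·(1/2)^3 = 2^{1 − 3} = 1/4.
By linearity of expectation: E[X] = C(23, 3) · 2^{1 − 3} = 1771 · 1/4 = 1771/4.
Numerically: E[X] ≈ 442.75000.

E[X] = C(23,3)·2^(1−C(3,2)) = 1771/4 ≈ 442.75000.


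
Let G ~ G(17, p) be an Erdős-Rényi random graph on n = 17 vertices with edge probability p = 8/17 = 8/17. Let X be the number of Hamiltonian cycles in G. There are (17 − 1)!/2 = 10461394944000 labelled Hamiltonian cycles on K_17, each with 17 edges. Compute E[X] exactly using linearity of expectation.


K_17 has (17 − 1)!/2 = 10461394944000 labelled Hamiltonian cycles.
For each such Hamiltonian cycle H, let X_H = 1 if all 17 edges of H are present in G. Then P[X_H = 1] = p^{17} = (8/17)^{17} = 2251799813685248/827240261886336764177.
Summing the indicators: E[X] = Σ_H E[X_H] = 10461394944000 · p^{17} = 10461394944000 · 2251799813685248/827240261886336764177 = 23556967185786995434586112000/827240261886336764177.
Numerically: E[X] ≈ 2.85e+07.

E[X] = 10461394944000 · (8/17)^{17} = 23556967185786995434586112000/827240261886336764177 ≈ 2.85e+07.


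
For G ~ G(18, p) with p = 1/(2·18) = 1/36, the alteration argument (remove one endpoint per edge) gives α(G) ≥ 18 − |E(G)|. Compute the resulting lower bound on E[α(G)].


E[|E(G)|] = C(18, 2)·p = 153 · (1/36) = 17/4.
E[α(G)] ≥ n − E[|E(G)|] = 18 − 17/4 = 55/4.
Numerically: ≈ 13.750000.
(This is only a lower bound; the true E[α(G)] may be larger.)

E[α(G)] ≥ 55/4 ≈ 13.750000.


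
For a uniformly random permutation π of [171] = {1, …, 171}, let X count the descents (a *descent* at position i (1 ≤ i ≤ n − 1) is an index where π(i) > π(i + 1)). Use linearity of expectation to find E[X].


Write X = Σ X_I over i = 1, …, 170, with X_I the indicator of one descent.
There are 170 indicators.
For each fixed i, the pair (π(i), π(i+1)) is a uniformly random ordered pair of distinct values from {1, …, 171}; by symmetry P[π(i) > π(i+1)] = 1/2.
By linearity: E[X] = 170 · (1/2) = (171 − 1) · (1/2) = 85 ≈ 85.0000.

E[X] = 85 = 85.0000.


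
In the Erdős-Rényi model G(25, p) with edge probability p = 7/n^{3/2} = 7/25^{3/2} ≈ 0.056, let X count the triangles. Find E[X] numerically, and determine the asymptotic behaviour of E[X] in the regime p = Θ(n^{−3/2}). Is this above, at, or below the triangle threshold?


Number of potential triangles: C(25, 3) = 2300.
Each occurs with probability p³ ≈ (0.056)³ ≈ 1.75616000e-04.
By linearity: E[X] = C(25, 3)·p³ ≈ 2300 · 1.75616000e-04 ≈ 0.403917.
Since α = 3/2 > 1, p = c/n^{3/2} = o(1/n) is below the triangle threshold p ~ 1/n. Asymptotically E[X] ~ (c³/6)·n^{3(1−α)} = (7³/6)·n^{-1.5} → 0, so by Markov's inequality G has no triangles w.h.p.

E[X] ≈ 0.403917; in regime p = Θ(1/n^{3/2}) E[X] tends to 0 (below the triangle threshold p ~ 1/n).


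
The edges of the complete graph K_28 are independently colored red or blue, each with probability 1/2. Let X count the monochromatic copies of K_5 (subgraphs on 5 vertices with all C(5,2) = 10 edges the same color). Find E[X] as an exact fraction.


Let X = Σ_S X_S over the C(28, 5) = 98280 subsets S of size 5, where X_S = 1 if the K_5 on S is monochromatic.
For a fixed S, the K_5 on S has C(5, 2) = 10 edges. P[all 10 edges red] = (1/2)^10, and likewise for blue, so P[monochromatic] = 2·(1/2)^10 = 2^{1 − 10} = 1/512.
Summing: E[X] = C(28, 5) · 2^{1 − 10} = 98280 · 1/512 = 12285/64.
Numerically: E[X] ≈ 191.953.

E[X] = C(28,5)·2^(1−C(5,2)) = 12285/64 ≈ 191.953.


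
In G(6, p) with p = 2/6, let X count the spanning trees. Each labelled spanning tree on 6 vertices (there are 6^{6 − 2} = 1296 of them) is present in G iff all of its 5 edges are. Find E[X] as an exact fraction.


K_6 has 6^{6 − 2} = 1296 labelled spanning trees.
For each such spanning tree H, let X_H = 1 if all 5 edges of H are present in G. Then P[X_H = 1] = p^{5} = (1/3)^{5} = 1/243.
Summing the indicators: E[X] = Σ_H E[X_H] = 1296 · p^{5} = 1296 · 1/243 = 16/3.
Numerically: E[X] ≈ 5.33333.

E[X] = 1296 · (1/3)^{5} = 16/3 ≈ 5.33333.


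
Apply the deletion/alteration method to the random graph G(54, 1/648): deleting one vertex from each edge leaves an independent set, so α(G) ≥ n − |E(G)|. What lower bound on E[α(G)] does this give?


E[|E(G)|] = C(54, 2)·p = 1431 · (1/648) = 53/24.
E[α(G)] ≥ n − E[|E(G)|] = 54 − 53/24 = 1243/24.
Numerically: ≈ 51.791667.
(This is only a lower bound; the true E[α(G)] may be larger.)

E[α(G)] ≥ 1243/24 ≈ 51.791667.


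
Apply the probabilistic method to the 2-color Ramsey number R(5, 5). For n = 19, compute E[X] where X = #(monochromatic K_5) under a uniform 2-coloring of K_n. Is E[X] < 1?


E[X] = C(19, 5) · 2^{1 − 10} = 11628 · 2^{−9} = 11628/512.
As a reduced fraction: E[X] = 2907/128 ≈ 22.711.
Is E[X] < 1? NO.
Since E[X] ≥ 1, the first-moment bound is inconclusive at n = 19; it does NOT by itself certify R(5, 5) > 19.

E[X] = 2907/128 ≈ 22.711; E[X] ≥ 1; first-moment method inconclusive here.


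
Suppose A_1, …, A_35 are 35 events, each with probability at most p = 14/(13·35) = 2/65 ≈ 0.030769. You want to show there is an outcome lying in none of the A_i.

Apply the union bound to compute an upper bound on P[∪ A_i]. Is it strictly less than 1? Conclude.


Union bound: P[∪_{i=1}^{35} A_i] ≤ Σ_i P[A_i] ≤ 35·p = 35·(2/65) = 14/13.
Numerically: 14/13 ≈ 1.076923.
Is 14/13 < 1? NO.
Since the bound 14/13 is ≥ 1, the union bound is uninformative here; it does NOT by itself certify existence.

35·p = 14/13 ≈ 1.076923; existence NOT certified by the union bound.


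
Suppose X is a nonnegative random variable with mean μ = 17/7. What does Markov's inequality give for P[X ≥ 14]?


μ = E[X] = 17/7, a = 14.
Markov: P[X ≥ 14] ≤ μ/a = (17/7)/14 = 17/98.
Numerically: ≈ 0.173469.
(Since a = 14 > μ = 2.428571, the bound 17/98 is < 1 and informative.)

P[X ≥ 14] ≤ 17/98 ≈ 0.173469.


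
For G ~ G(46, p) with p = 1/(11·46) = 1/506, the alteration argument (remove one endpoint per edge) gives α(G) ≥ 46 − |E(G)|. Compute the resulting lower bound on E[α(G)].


E[|E(G)|] = C(46, 2)·p = 1035 · (1/506) = 45/22.
E[α(G)] ≥ n − E[|E(G)|] = 46 − 45/22 = 967/22.
Numerically: ≈ 43.95455.
(This is only a lower bound; the true E[α(G)] may be larger.)

E[α(G)] ≥ 967/22 ≈ 43.95455.


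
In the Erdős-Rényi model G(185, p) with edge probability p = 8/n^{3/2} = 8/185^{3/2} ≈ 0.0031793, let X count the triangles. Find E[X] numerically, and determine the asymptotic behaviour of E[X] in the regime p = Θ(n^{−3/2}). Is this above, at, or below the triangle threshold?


Number of potential triangles: C(185, 3) = 1038220.
Each occurs with probability p³ ≈ (0.0031793)³ ≈ 3.2136397e-08.
By linearity: E[X] = C(185, 3)·p³ ≈ 1038220 · 3.2136397e-08 ≈ 0.03336.
Since α = 3/2 > 1, p = c/n^{3/2} = o(1/n) is below the triangle threshold p ~ 1/n. Asymptotically E[X] ~ (c³/6)·n^{3(1−α)} = (8³/6)·n^{-1.5} → 0, so by Markov's inequality G has no triangles w.h.p.

E[X] ≈ 0.03336; in regime p = Θ(1/n^{3/2}) E[X] tends to 0 (below the triangle threshold p ~ 1/n).


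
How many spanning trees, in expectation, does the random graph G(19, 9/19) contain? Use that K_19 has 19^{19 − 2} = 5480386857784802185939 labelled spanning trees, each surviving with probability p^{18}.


K_19 has 19^{19 − 2} = 5480386857784802185939 labelled spanning trees.
For each such spanning tree H, let X_H = 1 if all 18 edges of H are present in G. Then P[X_H = 1] = p^{18} = (9/19)^{18} = 150094635296999121/104127350297911241532841.
By linearity of expectation: E[X] = Σ_H E[X_H] = 5480386857784802185939 · p^{18} = 5480386857784802185939 · 150094635296999121/104127350297911241532841 = 150094635296999121/19.
Numerically: E[X] ≈ 7.89972e+15.

E[X] = 5480386857784802185939 · (9/19)^{18} = 150094635296999121/19 ≈ 7.89972e+15.


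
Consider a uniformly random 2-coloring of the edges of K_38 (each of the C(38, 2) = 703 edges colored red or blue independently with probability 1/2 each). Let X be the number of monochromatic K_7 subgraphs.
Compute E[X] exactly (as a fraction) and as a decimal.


Let X = Σ_S X_S over the C(38, 7) = 12620256 subsets S of size 7, where X_S = 1 if the K_7 on S is monochromatic.
For a fixed S, the K_7 on S has C(7, 2) = 21 edges. P[all 21 edges red] = (1/2)^21, and likewise for blue, so P[monochromatic] = 2·(1/2)^21 = 2^{1 − 21} = 1/1048576.
Summing: E[X] = C(38, 7) · 2^{1 − 21} = 12620256 · 1/1048576 = 394383/32768.
Numerically: E[X] ≈ 12.0356.

E[X] = C(38,7)·2^(1−C(7,2)) = 394383/32768 ≈ 12.0356.


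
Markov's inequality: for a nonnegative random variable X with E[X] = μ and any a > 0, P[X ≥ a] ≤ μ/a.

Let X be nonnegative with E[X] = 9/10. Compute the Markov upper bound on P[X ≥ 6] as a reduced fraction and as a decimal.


μ = E[X] = 9/10, a = 6.
Markov: P[X ≥ 6] ≤ μ/a = (9/10)/6 = 3/20.
Numerically: ≈ 0.150000.
(Since a = 6 > μ = 0.900000, the bound 3/20 is < 1 and informative.)

P[X ≥ 6] ≤ 3/20 ≈ 0.150000.


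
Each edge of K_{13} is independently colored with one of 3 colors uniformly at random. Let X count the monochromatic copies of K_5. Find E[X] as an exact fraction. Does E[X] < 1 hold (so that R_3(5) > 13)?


E[X] = C(13, 5) · 3^{1 − 10} = 1287 · 3^{−9} = 1287/19683.
As a reduced fraction: E[X] = 143/2187 ≈ 0.06539.
Is E[X] < 1? YES.
Since E[X] < 1, there exists a 3-coloring of K_{13} with no monochromatic K_5; hence R_3(5) > 13.

E[X] = 143/2187 ≈ 0.06539; E[X] < 1, so R_3(5) > 13.


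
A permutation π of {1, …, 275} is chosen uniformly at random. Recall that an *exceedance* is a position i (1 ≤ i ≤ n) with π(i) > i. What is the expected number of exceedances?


Write X = Σ_{i=1}^{275} X_i, where X_i = 1_{π(i) > i}.
For each fixed i, π(i) is uniform over {1, …, 275} (marginal of a uniform permutation), so P[π(i) > i] = (n − i)/n. Summing: Σ_{i=1}^{275} (n − i)/n = (0 + 1 + … + 274)/275 = 275(275 − 1)/(2·275) = (275 − 1)/2.
Hence E[X] = Σ_{i=1}^{275} (275 − i)/275 = 137 ≈ 137.000.

E[X] = 137 = 137.000.


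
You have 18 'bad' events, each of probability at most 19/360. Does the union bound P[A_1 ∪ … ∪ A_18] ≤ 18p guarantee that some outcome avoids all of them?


Union bound: P[∪_{i=1}^{18} A_i] ≤ Σ_i P[A_i] ≤ 18·p = 18·(19/360) = 19/20.
Numerically: 19/20 ≈ 0.9500000.
Is 19/20 < 1? YES.
Since P[∪ A_i] ≤ 19/20 < 1, the complement has P[∩ A_i^c] ≥ 1 − 19/20 = 1/20 > 0, so some outcome avoids every A_i.

18·p = 19/20 ≈ 0.9500000; existence CERTIFIED by the union bound.


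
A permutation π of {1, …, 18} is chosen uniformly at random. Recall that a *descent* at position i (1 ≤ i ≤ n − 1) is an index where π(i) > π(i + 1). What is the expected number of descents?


Write X = Σ X_I over i = 1, …, 17, with X_I the indicator of one descent.
There are 17 indicators.
For each fixed i, the pair (π(i), π(i+1)) is a uniformly random ordered pair of distinct values from {1, …, 18}; by symmetry P[π(i) > π(i+1)] = 1/2.
By linearity: E[X] = 17 · (1/2) = (18 − 1) · (1/2) = 17/2 ≈ 8.500.

E[X] = 17/2 = 8.500.


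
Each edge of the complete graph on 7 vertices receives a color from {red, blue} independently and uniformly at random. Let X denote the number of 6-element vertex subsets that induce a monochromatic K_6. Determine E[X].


Let X = Σ_S X_S over the C(7, 6) = 7 subsets S of size 6, where X_S = 1 if the K_6 on S is monochromatic.
For a fixed S, the K_6 on S has C(6, 2) = 15 edges. P[all 15 edges red] = (1/2)^15, and likewise for blue, so P[monochromatic] = 2·(1/2)^15 = 2^{1 − 15} = 1/16384.
By linearity: E[X] = C(7, 6) · 2^{1 − 15} = 7 · 1/16384 = 7/16384.
Numerically: E[X] ≈ 0.00043.

E[X] = C(7,6)·2^(1−C(6,2)) = 7/16384 ≈ 0.00043.


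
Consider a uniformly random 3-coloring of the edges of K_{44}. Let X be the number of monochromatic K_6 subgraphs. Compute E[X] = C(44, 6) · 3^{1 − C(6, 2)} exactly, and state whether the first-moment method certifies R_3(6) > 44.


E[X] = C(44, 6) · 3^{1 − 15} = 7059052 · 3^{−14} = 7059052/4782969.
As a reduced fraction: E[X] = 7059052/4782969 ≈ 1.4758724.
Is E[X] < 1? NO.
Since E[X] ≥ 1, the first-moment bound is inconclusive at n = 44; it does NOT by itself certify R_3(6) > 44.

E[X] = 7059052/4782969 ≈ 1.4758724; E[X] ≥ 1; first-moment method inconclusive here.


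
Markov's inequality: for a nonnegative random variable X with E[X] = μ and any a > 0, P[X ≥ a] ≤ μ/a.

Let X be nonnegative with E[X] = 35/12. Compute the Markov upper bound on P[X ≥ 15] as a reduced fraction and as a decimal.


μ = E[X] = 35/12, a = 15.
Markov: P[X ≥ 15] ≤ μ/a = (35/12)/15 = 7/36.
Numerically: ≈ 0.194.
(Since a = 15 > μ = 2.917, the bound 7/36 is < 1 and informative.)

P[X ≥ 15] ≤ 7/36 ≈ 0.194.


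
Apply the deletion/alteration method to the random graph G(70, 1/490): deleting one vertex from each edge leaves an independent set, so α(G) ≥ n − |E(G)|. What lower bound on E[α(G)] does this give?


E[|E(G)|] = C(70, 2)·p = 2415 · (1/490) = 69/14.
E[α(G)] ≥ n − E[|E(G)|] = 70 − 69/14 = 911/14.
Numerically: ≈ 65.071429.
(This is only a lower bound; the true E[α(G)] may be larger.)

E[α(G)] ≥ 911/14 ≈ 65.071429.


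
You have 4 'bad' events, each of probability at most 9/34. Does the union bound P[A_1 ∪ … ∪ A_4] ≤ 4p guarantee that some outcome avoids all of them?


Union bound: P[∪_{i=1}^{4} A_i] ≤ Σ_i P[A_i] ≤ 4·p = 4·(9/34) = 18/17.
Numerically: 18/17 ≈ 1.059.
Is 18/17 < 1? NO.
Since the bound 18/17 is ≥ 1, the union bound is uninformative here; it does NOT by itself certify existence.

4·p = 18/17 ≈ 1.059; existence NOT certified by the union bound.


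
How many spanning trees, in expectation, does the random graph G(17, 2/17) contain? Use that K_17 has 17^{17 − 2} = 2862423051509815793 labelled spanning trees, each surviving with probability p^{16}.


K_17 has 17^{17 − 2} = 2862423051509815793 labelled spanning trees.
For each such spanning tree H, let X_H = 1 if all 16 edges of H are present in G. Then P[X_H = 1] = p^{16} = (2/17)^{16} = 65536/48661191875666868481.
Summing the indicators: E[X] = Σ_H E[X_H] = 2862423051509815793 · p^{16} = 2862423051509815793 · 65536/48661191875666868481 = 65536/17.
Numerically: E[X] ≈ 3855.

E[X] = 2862423051509815793 · (2/17)^{16} = 65536/17 ≈ 3855.


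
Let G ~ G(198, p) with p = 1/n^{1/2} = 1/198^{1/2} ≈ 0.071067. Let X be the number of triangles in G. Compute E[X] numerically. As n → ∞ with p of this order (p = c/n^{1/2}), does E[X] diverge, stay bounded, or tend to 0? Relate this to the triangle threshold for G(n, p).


Number of potential triangles: C(198, 3) = 1274196.
Each occurs with probability p³ ≈ (0.071067)³ ≈ 3.5892376e-04.
By linearity: E[X] = C(198, 3)·p³ ≈ 1274196 · 3.5892376e-04 ≈ 457.33923.
Since α = 1/2 < 1, p = c/n^{1/2} ≫ 1/n is above the triangle threshold p ~ 1/n. Asymptotically E[X] ~ (c³/6)·n^{3(1−α)} = (1³/6)·n^{1.5} → ∞; triangles are abundant w.h.p.

E[X] ≈ 457.33923; in regime p = Θ(1/n^{1/2}) E[X] diverges (above the triangle threshold p ~ 1/n).


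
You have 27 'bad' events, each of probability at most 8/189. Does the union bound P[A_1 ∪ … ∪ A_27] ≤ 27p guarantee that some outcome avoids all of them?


Union bound: P[∪_{i=1}^{27} A_i] ≤ Σ_i P[A_i] ≤ 27·p = 27·(8/189) = 8/7.
Numerically: 8/7 ≈ 1.1428571.
Is 8/7 < 1? NO.
Since the bound 8/7 is ≥ 1, the union bound is uninformative here; it does NOT by itself certify existence.

27·p = 8/7 ≈ 1.1428571; existence NOT certified by the union bound.


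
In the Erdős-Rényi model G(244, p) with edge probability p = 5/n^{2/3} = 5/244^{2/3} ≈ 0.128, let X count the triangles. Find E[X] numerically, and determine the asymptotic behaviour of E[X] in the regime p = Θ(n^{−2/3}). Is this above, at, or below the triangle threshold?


Number of potential triangles: C(244, 3) = 2391444.
Each occurs with probability p³ ≈ (0.128)³ ≈ 2.09957e-03.
By linearity: E[X] = C(244, 3)·p³ ≈ 2391444 · 2.09957e-03 ≈ 5021.004.
Since α = 2/3 < 1, p = c/n^{2/3} ≫ 1/n is above the triangle threshold p ~ 1/n. Asymptotically E[X] ~ (c³/6)·n^{3(1−α)} = (5³/6)·n^{1} → ∞; triangles are abundant w.h.p.

E[X] ≈ 5021.004; in regime p = Θ(1/n^{2/3}) E[X] diverges (above the triangle threshold p ~ 1/n).


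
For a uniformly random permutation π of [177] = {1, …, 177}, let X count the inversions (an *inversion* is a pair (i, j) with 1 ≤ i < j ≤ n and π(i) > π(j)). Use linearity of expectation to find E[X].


Write X = Σ X_I over the C(177, 2) = 15576 pairs i < j, with X_I the indicator of one inversion.
There are 15576 indicators.
For each fixed pair i < j, the values π(i) and π(j) are two distinct elements of {1, …, 177} in uniformly random order; by symmetry P[π(i) > π(j)] = 1/2.
By linearity: E[X] = 15576 · (1/2) = C(177, 2) · (1/2) = 15576/2 = 7788 ≈ 7788.0000.

E[X] = 7788 = 7788.0000.


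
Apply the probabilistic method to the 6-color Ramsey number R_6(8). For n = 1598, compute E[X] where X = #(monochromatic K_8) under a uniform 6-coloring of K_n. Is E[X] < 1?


E[X] = C(1598, 8) · 6^{1 − 28} = 1036267977730442348529 · 6^{−27} = 1036267977730442348529/1023490369077469249536.
As a reduced fraction: E[X] = 115140886414493594281/113721152119718805504 ≈ 1.0124843.
Is E[X] < 1? NO.
Since E[X] ≥ 1, the first-moment bound is inconclusive at n = 1598; it does NOT by itself certify R_6(8) > 1598.

E[X] = 115140886414493594281/113721152119718805504 ≈ 1.0124843; E[X] ≥ 1; first-moment method inconclusive here.


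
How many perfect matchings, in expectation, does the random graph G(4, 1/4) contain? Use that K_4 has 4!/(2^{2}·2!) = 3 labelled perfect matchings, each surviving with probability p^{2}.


K_4 has 4!/(2^{2}·2!) = 3 labelled perfect matchings.
For each such perfect matching H, let X_H = 1 if all 2 edges of H are present in G. Then P[X_H = 1] = p^{2} = (1/4)^{2} = 1/16.
By linearity of expectation: E[X] = Σ_H E[X_H] = 3 · p^{2} = 3 · 1/16 = 3/16.
Numerically: E[X] ≈ 0.1875.

E[X] = 3 · (1/4)^{2} = 3/16 ≈ 0.1875.


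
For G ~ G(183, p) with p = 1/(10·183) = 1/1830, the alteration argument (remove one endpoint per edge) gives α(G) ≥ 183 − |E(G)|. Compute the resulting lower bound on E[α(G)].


E[|E(G)|] = C(183, 2)·p = 16653 · (1/1830) = 91/10.
E[α(G)] ≥ n − E[|E(G)|] = 183 − 91/10 = 1739/10.
Numerically: ≈ 173.90000.
(This is only a lower bound; the true E[α(G)] may be larger.)

E[α(G)] ≥ 1739/10 ≈ 173.90000.


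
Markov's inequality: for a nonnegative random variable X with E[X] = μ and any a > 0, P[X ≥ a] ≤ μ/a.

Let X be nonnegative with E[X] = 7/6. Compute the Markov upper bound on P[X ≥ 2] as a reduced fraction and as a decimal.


μ = E[X] = 7/6, a = 2.
Markov: P[X ≥ 2] ≤ μ/a = (7/6)/2 = 7/12.
Numerically: ≈ 0.5833.
(Since a = 2 > μ = 1.1667, the bound 7/12 is < 1 and informative.)

P[X ≥ 2] ≤ 7/12 ≈ 0.5833.


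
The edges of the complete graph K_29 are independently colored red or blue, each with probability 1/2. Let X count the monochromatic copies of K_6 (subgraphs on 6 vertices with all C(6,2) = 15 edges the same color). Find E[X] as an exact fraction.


Let X = Σ_S X_S over the C(29, 6) = 475020 subsets S of size 6, where X_S = 1 if the K_6 on S is monochromatic.
For a fixed S, the K_6 on S has C(6, 2) = 15 edges. P[all 15 edges red] = (1/2)^15, and likewise for blue, so P[monochromatic] = 2·(1/2)^15 = 2^{1 − 15} = 1/16384.
By linearity: E[X] = C(29, 6) · 2^{1 − 15} = 475020 · 1/16384 = 118755/4096.
Numerically: E[X] ≈ 28.993.

E[X] = C(29,6)·2^(1−C(6,2)) = 118755/4096 ≈ 28.993.


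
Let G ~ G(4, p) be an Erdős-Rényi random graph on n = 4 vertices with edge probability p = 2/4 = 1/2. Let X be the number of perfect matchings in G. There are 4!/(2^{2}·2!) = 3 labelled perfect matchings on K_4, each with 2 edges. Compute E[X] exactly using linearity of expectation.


K_4 has 4!/(2^{2}·2!) = 3 labelled perfect matchings.
For each such perfect matching H, let X_H = 1 if all 2 edges of H are present in G. Then P[X_H = 1] = p^{2} = (1/2)^{2} = 1/4.
By linearity: E[X] = Σ_H E[X_H] = 3 · p^{2} = 3 · 1/4 = 3/4.
Numerically: E[X] ≈ 0.75.

E[X] = 3 · (1/2)^{2} = 3/4 ≈ 0.75.


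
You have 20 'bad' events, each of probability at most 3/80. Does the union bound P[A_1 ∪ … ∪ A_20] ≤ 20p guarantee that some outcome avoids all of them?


Union bound: P[∪_{i=1}^{20} A_i] ≤ Σ_i P[A_i] ≤ 20·p = 20·(3/80) = 3/4.
Numerically: 3/4 ≈ 0.7500.
Is 3/4 < 1? YES.
Since P[∪ A_i] ≤ 3/4 < 1, the complement has P[∩ A_i^c] ≥ 1 − 3/4 = 1/4 > 0, so some outcome avoids every A_i.

20·p = 3/4 ≈ 0.7500; existence CERTIFIED by the union bound.


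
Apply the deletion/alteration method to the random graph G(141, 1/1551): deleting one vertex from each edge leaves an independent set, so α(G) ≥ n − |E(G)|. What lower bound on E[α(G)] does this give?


E[|E(G)|] = C(141, 2)·p = 9870 · (1/1551) = 70/11.
E[α(G)] ≥ n − E[|E(G)|] = 141 − 70/11 = 1481/11.
Numerically: ≈ 134.6364.
(This is only a lower bound; the true E[α(G)] may be larger.)

E[α(G)] ≥ 1481/11 ≈ 134.6364.


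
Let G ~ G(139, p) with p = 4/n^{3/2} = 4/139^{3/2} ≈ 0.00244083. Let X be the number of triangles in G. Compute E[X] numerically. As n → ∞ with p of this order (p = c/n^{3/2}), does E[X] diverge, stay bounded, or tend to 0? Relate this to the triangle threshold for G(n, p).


Number of potential triangles: C(139, 3) = 437989.
Each occurs with probability p³ ≈ (0.00244083)³ ≈ 1.45416395e-08.
By linearity: E[X] = C(139, 3)·p³ ≈ 437989 · 1.45416395e-08 ≈ 0.006369.
Since α = 3/2 > 1, p = c/n^{3/2} = o(1/n) is below the triangle threshold p ~ 1/n. Asymptotically E[X] ~ (c³/6)·n^{3(1−α)} = (4³/6)·n^{-1.5} → 0, so by Markov's inequality G has no triangles w.h.p.

E[X] ≈ 0.006369; in regime p = Θ(1/n^{3/2}) E[X] tends to 0 (below the triangle threshold p ~ 1/n).


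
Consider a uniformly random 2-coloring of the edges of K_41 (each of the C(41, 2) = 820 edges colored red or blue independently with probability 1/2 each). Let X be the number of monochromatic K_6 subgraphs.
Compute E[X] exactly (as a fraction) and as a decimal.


Let X = Σ_S X_S over the C(41, 6) = 4496388 subsets S of size 6, where X_S = 1 if the K_6 on S is monochromatic.
For a fixed S, the K_6 on S has C(6, 2) = 15 edges. P[all 15 edges red] = (1/2)^15, and likewise for blue, so P[monochromatic] = 2·(1/2)^15 = 2^{1 − 15} = 1/16384.
By linearity of expectation: E[X] = C(41, 6) · 2^{1 − 15} = 4496388 · 1/16384 = 1124097/4096.
Numerically: E[X] ≈ 274.438.

E[X] = C(41,6)·2^(1−C(6,2)) = 1124097/4096 ≈ 274.438.


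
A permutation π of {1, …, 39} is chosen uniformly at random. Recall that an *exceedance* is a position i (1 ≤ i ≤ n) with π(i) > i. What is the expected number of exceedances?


Write X = Σ_{i=1}^{39} X_i, where X_i = 1_{π(i) > i}.
For each fixed i, π(i) is uniform over {1, …, 39} (marginal of a uniform permutation), so P[π(i) > i] = (n − i)/n. Summing: Σ_{i=1}^{39} (n − i)/n = (0 + 1 + … + 38)/39 = 39(39 − 1)/(2·39) = (39 − 1)/2.
Hence E[X] = Σ_{i=1}^{39} (39 − i)/39 = 19 ≈ 19.00000.

E[X] = 19 = 19.00000.


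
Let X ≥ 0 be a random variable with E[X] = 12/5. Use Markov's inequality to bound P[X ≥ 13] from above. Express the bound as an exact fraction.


μ = E[X] = 12/5, a = 13.
Markov: P[X ≥ 13] ≤ μ/a = (12/5)/13 = 12/65.
Numerically: ≈ 0.184615.
(Since a = 13 > μ = 2.400000, the bound 12/65 is < 1 and informative.)

P[X ≥ 13] ≤ 12/65 ≈ 0.184615.


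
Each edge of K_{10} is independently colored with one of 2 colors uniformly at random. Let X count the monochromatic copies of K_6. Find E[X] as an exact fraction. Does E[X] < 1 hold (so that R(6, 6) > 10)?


E[X] = C(10, 6) · 2^{1 − 15} = 210 · 2^{−14} = 210/16384.
As a reduced fraction: E[X] = 105/8192 ≈ 0.012817.
Is E[X] < 1? YES.
Since E[X] < 1, there exists a 2-coloring of K_{10} with no monochromatic K_6; hence R(6, 6) > 10.

E[X] = 105/8192 ≈ 0.012817; E[X] < 1, so R(6, 6) > 10.


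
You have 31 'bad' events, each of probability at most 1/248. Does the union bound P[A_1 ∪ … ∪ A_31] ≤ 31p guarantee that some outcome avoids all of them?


Union bound: P[∪_{i=1}^{31} A_i] ≤ Σ_i P[A_i] ≤ 31·p = 31·(1/248) = 1/8.
Numerically: 1/8 ≈ 0.125000.
Is 1/8 < 1? YES.
Since P[∪ A_i] ≤ 1/8 < 1, the complement has P[∩ A_i^c] ≥ 1 − 1/8 = 7/8 > 0, so some outcome avoids every A_i.

31·p = 1/8 ≈ 0.125000; existence CERTIFIED by the union bound.


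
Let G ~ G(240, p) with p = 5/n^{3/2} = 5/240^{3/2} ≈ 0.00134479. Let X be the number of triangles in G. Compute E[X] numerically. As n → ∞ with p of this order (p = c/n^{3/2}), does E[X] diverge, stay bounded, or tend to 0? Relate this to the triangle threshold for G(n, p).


Number of potential triangles: C(240, 3) = 2275280.
Each occurs with probability p³ ≈ (0.00134479)³ ≈ 2.43197679e-09.
By linearity: E[X] = C(240, 3)·p³ ≈ 2275280 · 2.43197679e-09 ≈ 0.005533.
Since α = 3/2 > 1, p = c/n^{3/2} = o(1/n) is below the triangle threshold p ~ 1/n. Asymptotically E[X] ~ (c³/6)·n^{3(1−α)} = (5³/6)·n^{-1.5} → 0, so by Markov's inequality G has no triangles w.h.p.

E[X] ≈ 0.005533; in regime p = Θ(1/n^{3/2}) E[X] tends to 0 (below the triangle threshold p ~ 1/n).


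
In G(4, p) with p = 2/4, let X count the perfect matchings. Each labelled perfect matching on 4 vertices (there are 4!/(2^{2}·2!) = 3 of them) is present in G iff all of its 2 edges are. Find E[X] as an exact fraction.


K_4 has 4!/(2^{2}·2!) = 3 labelled perfect matchings.
For each such perfect matching H, let X_H = 1 if all 2 edges of H are present in G. Then P[X_H = 1] = p^{2} = (1/2)^{2} = 1/4.
Summing the indicators: E[X] = Σ_H E[X_H] = 3 · p^{2} = 3 · 1/4 = 3/4.
Numerically: E[X] ≈ 0.75.

E[X] = 3 · (1/2)^{2} = 3/4 ≈ 0.75.


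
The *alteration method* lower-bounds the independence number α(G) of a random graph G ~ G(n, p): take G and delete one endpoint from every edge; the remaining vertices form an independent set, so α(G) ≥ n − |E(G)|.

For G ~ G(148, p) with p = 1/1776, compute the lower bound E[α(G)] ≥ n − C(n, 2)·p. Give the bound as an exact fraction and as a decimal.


E[|E(G)|] = C(148, 2)·p = 10878 · (1/1776) = 49/8.
E[α(G)] ≥ n − E[|E(G)|] = 148 − 49/8 = 1135/8.
Numerically: ≈ 141.875.
(This is only a lower bound; the true E[α(G)] may be larger.)

E[α(G)] ≥ 1135/8 ≈ 141.875.


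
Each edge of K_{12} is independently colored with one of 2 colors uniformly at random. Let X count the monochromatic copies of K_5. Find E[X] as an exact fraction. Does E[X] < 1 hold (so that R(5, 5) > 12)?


E[X] = C(12, 5) · 2^{1 − 10} = 792 · 2^{−9} = 792/512.
As a reduced fraction: E[X] = 99/64 ≈ 1.5468750.
Is E[X] < 1? NO.
Since E[X] ≥ 1, the first-moment bound is inconclusive at n = 12; it does NOT by itself certify R(5, 5) > 12.

E[X] = 99/64 ≈ 1.5468750; E[X] ≥ 1; first-moment method inconclusive here.


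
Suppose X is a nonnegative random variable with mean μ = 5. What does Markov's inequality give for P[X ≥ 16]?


μ = E[X] = 5, a = 16.
Markov: P[X ≥ 16] ≤ μ/a = (5)/16 = 5/16.
Numerically: ≈ 0.3125.
(Since a = 16 > μ = 5.0000, the bound 5/16 is < 1 and informative.)

P[X ≥ 16] ≤ 5/16 ≈ 0.3125.


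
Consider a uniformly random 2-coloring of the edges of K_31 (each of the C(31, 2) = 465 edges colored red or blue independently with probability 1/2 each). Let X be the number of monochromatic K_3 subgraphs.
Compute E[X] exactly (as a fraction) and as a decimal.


Let X = Σ_S X_S over the C(31, 3) = 4495 subsets S of size 3, where X_S = 1 if the K_3 on S is monochromatic.
For a fixed S, the K_3 on S has C(3, 2) = 3 edges. P[all 3 edges red] = (1/2)^3, and likewise for blue, so P[monochromatic] = 2·(1/2)^3 = 2^{1 − 3} = 1/4.
By linearity of expectation: E[X] = C(31, 3) · 2^{1 − 3} = 4495 · 1/4 = 4495/4.
Numerically: E[X] ≈ 1123.7500.

E[X] = C(31,3)·2^(1−C(3,2)) = 4495/4 ≈ 1123.7500.


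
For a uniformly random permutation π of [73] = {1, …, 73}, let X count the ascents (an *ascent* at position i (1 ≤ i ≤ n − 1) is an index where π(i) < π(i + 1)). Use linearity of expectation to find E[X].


Write X = Σ X_I over i = 1, …, 72, with X_I the indicator of one ascent.
There are 72 indicators.
For each fixed i, the pair (π(i), π(i+1)) is a uniformly random ordered pair of distinct values from {1, …, 73}; by symmetry P[π(i) < π(i+1)] = 1/2.
By linearity: E[X] = 72 · (1/2) = (73 − 1) · (1/2) = 36 ≈ 36.0000.

E[X] = 36 = 36.0000.


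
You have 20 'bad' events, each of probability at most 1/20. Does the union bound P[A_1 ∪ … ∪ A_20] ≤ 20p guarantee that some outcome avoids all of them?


Union bound: P[∪_{i=1}^{20} A_i] ≤ Σ_i P[A_i] ≤ 20·p = 20·(1/20) = 1.
Numerically: 1 ≈ 1.000.
Is 1 < 1? NO.
Since the bound 1 is ≥ 1, the union bound is uninformative here; it does NOT by itself certify existence.

20·p = 1 ≈ 1.000; existence NOT certified by the union bound.


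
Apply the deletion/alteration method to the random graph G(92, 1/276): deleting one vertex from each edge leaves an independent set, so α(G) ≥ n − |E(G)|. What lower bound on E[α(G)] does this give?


E[|E(G)|] = C(92, 2)·p = 4186 · (1/276) = 91/6.
E[α(G)] ≥ n − E[|E(G)|] = 92 − 91/6 = 461/6.
Numerically: ≈ 76.8333.
(This is only a lower bound; the true E[α(G)] may be larger.)

E[α(G)] ≥ 461/6 ≈ 76.8333.


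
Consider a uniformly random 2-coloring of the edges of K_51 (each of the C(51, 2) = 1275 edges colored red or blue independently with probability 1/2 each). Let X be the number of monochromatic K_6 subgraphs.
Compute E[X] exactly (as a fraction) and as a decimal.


Let X = Σ_S X_S over the C(51, 6) = 18009460 subsets S of size 6, where X_S = 1 if the K_6 on S is monochromatic.
For a fixed S, the K_6 on S has C(6, 2) = 15 edges. P[all 15 edges red] = (1/2)^15, and likewise for blue, so P[monochromatic] = 2·(1/2)^15 = 2^{1 − 15} = 1/16384.
By linearity: E[X] = C(51, 6) · 2^{1 − 15} = 18009460 · 1/16384 = 4502365/4096.
Numerically: E[X] ≈ 1099.2102.

E[X] = C(51,6)·2^(1−C(6,2)) = 4502365/4096 ≈ 1099.2102.
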